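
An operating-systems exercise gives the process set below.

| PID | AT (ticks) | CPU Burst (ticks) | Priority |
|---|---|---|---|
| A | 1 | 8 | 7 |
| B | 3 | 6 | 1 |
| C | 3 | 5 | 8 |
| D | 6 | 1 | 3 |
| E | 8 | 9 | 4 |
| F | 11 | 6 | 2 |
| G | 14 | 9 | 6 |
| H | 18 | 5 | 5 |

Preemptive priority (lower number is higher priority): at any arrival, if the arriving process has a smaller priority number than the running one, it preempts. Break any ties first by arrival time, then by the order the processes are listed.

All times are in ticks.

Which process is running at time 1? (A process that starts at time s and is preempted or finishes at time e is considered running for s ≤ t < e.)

Schedule: | idle 0-1 | A 1-3 | B 3-9 | D 9-10 | E 10-11 | F 11-17 | E 17-25 | H 25-30 | G 30-39 | A 39-45 | C 45-50 |
Completion: A=45  B=9  C=50  D=10  E=25  F=17  G=39  H=30

A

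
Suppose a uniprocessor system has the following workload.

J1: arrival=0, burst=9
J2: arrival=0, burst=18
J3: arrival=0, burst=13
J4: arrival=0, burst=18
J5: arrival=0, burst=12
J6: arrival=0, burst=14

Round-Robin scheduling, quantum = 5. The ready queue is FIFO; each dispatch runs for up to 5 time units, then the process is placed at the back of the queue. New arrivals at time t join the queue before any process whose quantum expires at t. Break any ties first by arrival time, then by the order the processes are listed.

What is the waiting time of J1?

Timeline: | J1 0-5 | J2 5-10 | J3 10-15 | J4 15-20 | J5 20-25 | J6 25-30 | J1 30-34 | J2 34-39 | J3 39-44 | J4 44-49 | J5 49-54 | J6 54-59 | J2 59-64 | J3 64-67 | J4 67-72 | J5 72-74 | J6 74-78 | J2 78-81 | J4 81-84 |
Completion: J1=34  J2=81  J3=67  J4=84  J5=74  J6=78
Waiting(J1) = turnaround − burst = 34 − 9 = 25

25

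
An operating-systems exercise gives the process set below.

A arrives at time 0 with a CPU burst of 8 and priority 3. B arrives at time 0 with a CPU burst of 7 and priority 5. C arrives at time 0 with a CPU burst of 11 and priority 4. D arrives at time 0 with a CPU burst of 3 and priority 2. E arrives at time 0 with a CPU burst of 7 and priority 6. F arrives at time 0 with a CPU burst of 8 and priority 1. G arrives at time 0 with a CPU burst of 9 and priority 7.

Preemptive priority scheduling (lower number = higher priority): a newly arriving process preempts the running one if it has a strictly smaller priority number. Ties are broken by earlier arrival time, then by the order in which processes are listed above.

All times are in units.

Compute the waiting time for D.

Gantt: | F 0-8 | D 8-11 | A 11-19 | C 19-30 | B 30-37 | E 37-44 | G 44-53 |
Completion: A=19  B=37  C=30  D=11  E=44  F=8  G=53
Waiting(D) = turnaround − burst = 11 − 3 = 8

8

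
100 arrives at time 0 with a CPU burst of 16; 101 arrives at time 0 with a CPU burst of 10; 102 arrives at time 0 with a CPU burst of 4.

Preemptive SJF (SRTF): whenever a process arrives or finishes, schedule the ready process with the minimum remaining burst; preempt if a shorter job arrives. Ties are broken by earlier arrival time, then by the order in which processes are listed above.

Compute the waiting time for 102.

0

Schedule: | 102 0-4 | 101 4-14 | 100 14-30 |
Completion: 100=30  101=14  102=4
Turnaround (C−A): 100=30  101=14  102=4
Waiting(102) = turnaround − burst = 4 − 4 = 0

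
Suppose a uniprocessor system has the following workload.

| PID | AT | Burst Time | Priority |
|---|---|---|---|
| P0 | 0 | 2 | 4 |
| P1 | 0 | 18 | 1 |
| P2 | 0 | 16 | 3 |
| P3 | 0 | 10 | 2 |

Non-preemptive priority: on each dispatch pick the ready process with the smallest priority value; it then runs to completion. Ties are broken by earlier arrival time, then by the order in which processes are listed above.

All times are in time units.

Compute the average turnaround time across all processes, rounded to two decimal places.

34.00

Gantt: | P1 0-18 | P3 18-28 | P2 28-44 | P0 44-46 |
Completion: P0=46  P1=18  P2=44  P3=28
Turnaround (C−A): P0=46  P1=18  P2=44  P3=28
Turnaround times: P0=46, P1=18, P2=44, P3=28
Average turnaround = (46+18+44+28) / 4 = 136/4 = 34.00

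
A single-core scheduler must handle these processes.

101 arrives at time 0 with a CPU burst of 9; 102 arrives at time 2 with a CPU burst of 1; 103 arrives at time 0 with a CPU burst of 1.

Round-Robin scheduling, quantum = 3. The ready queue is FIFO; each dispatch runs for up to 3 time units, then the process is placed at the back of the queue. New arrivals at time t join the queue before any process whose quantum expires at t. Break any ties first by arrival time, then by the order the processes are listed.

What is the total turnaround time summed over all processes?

Schedule: | 101 0-3 | 103 3-4 | 102 4-5 | 101 5-11 |
Completion: 101=11  102=5  103=4
Turnaround (C−A): 101=11  102=3  103=4
Turnaround = completion − arrival: 101=11, 102=3, 103=4
Total turnaround = 11 + 3 + 4 = 18

18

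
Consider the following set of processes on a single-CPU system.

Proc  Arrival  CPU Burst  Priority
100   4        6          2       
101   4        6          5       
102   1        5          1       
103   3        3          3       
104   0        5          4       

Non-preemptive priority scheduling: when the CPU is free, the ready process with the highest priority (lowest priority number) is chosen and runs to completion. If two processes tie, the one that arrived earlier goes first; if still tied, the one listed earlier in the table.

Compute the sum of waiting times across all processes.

38

Schedule: | 104 0-5 | 102 5-10 | 100 10-16 | 103 16-19 | 101 19-25 |
Completion: 100=16  101=25  102=10  103=19  104=5
Waiting = turnaround − burst: 100=6, 101=15, 102=4, 103=13, 104=0
Total waiting = 6 + 15 + 4 + 13 + 0 = 38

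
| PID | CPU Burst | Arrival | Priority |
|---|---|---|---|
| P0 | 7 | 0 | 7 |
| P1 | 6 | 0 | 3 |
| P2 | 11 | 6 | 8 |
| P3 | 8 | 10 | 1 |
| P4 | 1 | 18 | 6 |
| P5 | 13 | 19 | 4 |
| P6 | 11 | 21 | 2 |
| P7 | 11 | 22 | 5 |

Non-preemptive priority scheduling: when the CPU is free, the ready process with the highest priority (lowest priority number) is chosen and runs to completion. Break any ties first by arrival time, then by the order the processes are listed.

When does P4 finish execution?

57

Timeline: | P1 0-6 | P0 6-13 | P3 13-21 | P6 21-32 | P5 32-45 | P7 45-56 | P4 56-57 | P2 57-68 |
Completion: P0=13  P1=6  P2=68  P3=21  P4=57  P5=45  P6=32  P7=56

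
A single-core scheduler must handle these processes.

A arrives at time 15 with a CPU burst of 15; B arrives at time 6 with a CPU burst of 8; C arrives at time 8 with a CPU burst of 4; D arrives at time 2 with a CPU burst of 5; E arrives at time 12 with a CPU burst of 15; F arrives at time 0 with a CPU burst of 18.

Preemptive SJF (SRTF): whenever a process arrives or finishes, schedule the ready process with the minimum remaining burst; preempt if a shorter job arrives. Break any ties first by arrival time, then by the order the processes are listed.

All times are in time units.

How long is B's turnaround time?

Timeline: | F 0-2 | D 2-7 | B 7-8 | C 8-12 | B 12-19 | E 19-34 | A 34-49 | F 49-65 |
Completion: A=49  B=19  C=12  D=7  E=34  F=65
Turnaround (C−A): A=34  B=13  C=4  D=5  E=22  F=65
Turnaround(B) = completion − arrival = 19 − 6 = 13

13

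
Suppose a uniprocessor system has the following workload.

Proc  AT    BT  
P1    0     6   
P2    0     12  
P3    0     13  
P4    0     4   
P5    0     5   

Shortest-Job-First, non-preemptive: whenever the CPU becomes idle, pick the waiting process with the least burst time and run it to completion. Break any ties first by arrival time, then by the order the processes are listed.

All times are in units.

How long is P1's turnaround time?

Timeline: | P4 0-4 | P5 4-9 | P1 9-15 | P2 15-27 | P3 27-40 |
Completion: P1=15  P2=27  P3=40  P4=4  P5=9
Turnaround (C−A): P1=15  P2=27  P3=40  P4=4  P5=9
Turnaround(P1) = completion − arrival = 15 − 0 = 15

15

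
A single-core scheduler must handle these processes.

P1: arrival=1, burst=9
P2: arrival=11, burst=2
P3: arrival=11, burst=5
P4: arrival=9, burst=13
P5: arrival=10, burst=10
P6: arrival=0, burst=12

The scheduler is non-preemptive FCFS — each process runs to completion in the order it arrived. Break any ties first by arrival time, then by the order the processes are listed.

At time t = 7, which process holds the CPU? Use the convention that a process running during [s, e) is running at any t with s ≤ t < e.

P6

Schedule: | P6 0-12 | P1 12-21 | P4 21-34 | P5 34-44 | P2 44-46 | P3 46-51 |
Completion: P1=21  P2=46  P3=51  P4=34  P5=44  P6=12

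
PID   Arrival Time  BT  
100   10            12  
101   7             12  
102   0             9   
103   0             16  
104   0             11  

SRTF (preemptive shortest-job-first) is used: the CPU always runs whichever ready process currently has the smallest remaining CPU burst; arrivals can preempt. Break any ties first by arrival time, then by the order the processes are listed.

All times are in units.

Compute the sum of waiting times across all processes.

Schedule: | 102 0-9 | 104 9-20 | 101 20-32 | 100 32-44 | 103 44-60 |
Completion: 100=44  101=32  102=9  103=60  104=20
Turnaround (C−A): 100=34  101=25  102=9  103=60  104=20
Waiting = turnaround − burst: 100=22, 101=13, 102=0, 103=44, 104=9
Total waiting = 22 + 13 + 0 + 44 + 9 = 88

88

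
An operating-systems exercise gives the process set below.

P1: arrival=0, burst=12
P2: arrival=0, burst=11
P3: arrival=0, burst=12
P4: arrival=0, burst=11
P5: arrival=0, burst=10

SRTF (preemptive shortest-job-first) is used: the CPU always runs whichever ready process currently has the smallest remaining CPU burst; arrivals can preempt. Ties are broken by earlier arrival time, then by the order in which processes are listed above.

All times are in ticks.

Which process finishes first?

P5

Timeline: | P5 0-10 | P2 10-21 | P4 21-32 | P1 32-44 | P3 44-56 |
Completion: P1=44  P2=21  P3=56  P4=32  P5=10
Turnaround (C−A): P1=44  P2=21  P3=56  P4=32  P5=10
Finish order: P5 → P2 → P4 → P1 → P3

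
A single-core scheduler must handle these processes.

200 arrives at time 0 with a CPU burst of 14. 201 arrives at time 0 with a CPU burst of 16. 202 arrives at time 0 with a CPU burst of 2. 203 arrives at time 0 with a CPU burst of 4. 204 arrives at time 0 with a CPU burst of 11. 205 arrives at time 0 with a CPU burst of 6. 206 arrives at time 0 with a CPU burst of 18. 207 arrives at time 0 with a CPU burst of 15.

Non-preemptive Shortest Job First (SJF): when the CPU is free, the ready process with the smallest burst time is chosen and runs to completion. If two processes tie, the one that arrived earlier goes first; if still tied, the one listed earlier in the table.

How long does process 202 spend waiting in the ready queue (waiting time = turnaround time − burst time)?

0

Gantt: | 202 0-2 | 203 2-6 | 205 6-12 | 204 12-23 | 200 23-37 | 207 37-52 | 201 52-68 | 206 68-86 |
Completion: 200=37  201=68  202=2  203=6  204=23  205=12  206=86  207=52
Turnaround (C−A): 200=37  201=68  202=2  203=6  204=23  205=12  206=86  207=52
Waiting(202) = turnaround − burst = 2 − 2 = 0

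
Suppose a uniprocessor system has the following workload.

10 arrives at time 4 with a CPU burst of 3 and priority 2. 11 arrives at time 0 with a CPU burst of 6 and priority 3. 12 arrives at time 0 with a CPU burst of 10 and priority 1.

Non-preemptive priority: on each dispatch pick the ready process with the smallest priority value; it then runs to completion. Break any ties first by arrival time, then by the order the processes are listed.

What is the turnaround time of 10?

9

Gantt: | 12 0-10 | 10 10-13 | 11 13-19 |
Completion: 10=13  11=19  12=10
Turnaround(10) = completion − arrival = 13 − 4 = 9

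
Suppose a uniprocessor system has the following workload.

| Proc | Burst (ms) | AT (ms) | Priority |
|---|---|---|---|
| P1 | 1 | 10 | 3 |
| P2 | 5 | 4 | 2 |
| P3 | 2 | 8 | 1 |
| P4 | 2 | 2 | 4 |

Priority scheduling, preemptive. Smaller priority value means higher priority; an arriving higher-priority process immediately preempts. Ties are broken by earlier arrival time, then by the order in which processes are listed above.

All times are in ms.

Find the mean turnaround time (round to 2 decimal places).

3.25

Schedule: | idle 0-2 | P4 2-4 | P2 4-8 | P3 8-10 | P2 10-11 | P1 11-12 |
Completion: P1=12  P2=11  P3=10  P4=4
Turnaround times: P1=2, P2=7, P3=2, P4=2
Average turnaround = (2+7+2+2) / 4 = 13/4 = 3.25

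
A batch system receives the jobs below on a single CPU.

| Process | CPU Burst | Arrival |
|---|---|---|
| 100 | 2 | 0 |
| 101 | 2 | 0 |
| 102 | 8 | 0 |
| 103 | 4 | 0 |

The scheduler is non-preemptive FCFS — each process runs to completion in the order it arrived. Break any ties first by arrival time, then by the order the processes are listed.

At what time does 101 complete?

4

Schedule: | 100 0-2 | 101 2-4 | 102 4-12 | 103 12-16 |
Completion: 100=2  101=4  102=12  103=16
Turnaround (C−A): 100=2  101=4  102=12  103=16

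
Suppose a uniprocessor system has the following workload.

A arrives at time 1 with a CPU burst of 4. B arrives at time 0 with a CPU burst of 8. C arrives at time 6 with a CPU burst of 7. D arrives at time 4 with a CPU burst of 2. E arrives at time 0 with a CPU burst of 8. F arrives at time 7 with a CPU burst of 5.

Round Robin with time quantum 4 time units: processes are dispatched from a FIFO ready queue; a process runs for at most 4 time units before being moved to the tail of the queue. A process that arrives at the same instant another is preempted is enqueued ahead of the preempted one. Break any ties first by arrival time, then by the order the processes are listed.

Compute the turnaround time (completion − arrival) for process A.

Timeline: | B 0-4 | E 4-8 | A 8-12 | D 12-14 | B 14-18 | C 18-22 | F 22-26 | E 26-30 | C 30-33 | F 33-34 |
Completion: A=12  B=18  C=33  D=14  E=30  F=34
Turnaround(A) = completion − arrival = 12 − 1 = 11

11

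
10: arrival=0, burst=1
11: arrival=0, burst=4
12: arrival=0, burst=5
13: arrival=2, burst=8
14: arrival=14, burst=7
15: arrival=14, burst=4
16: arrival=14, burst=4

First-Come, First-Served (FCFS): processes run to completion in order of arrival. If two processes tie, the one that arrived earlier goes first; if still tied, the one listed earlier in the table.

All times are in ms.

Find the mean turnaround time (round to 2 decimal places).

11.00

Gantt: | 10 0-1 | 11 1-5 | 12 5-10 | 13 10-18 | 14 18-25 | 15 25-29 | 16 29-33 |
Completion: 10=1  11=5  12=10  13=18  14=25  15=29  16=33
Turnaround (C−A): 10=1  11=5  12=10  13=16  14=11  15=15  16=19
Turnaround times: 10=1, 11=5, 12=10, 13=16, 14=11, 15=15, 16=19
Average turnaround = (1+5+10+16+11+15+19) / 7 = 77/7 = 11.00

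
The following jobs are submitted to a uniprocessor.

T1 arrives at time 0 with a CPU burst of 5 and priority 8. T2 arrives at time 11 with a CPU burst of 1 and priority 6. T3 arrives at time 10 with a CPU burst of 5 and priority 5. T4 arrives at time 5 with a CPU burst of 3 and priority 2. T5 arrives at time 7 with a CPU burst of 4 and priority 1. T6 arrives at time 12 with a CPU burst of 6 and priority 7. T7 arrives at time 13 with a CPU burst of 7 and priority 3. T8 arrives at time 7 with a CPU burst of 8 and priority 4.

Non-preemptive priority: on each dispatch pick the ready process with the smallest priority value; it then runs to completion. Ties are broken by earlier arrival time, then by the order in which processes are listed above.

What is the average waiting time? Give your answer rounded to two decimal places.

Gantt: | T1 0-5 | T4 5-8 | T5 8-12 | T8 12-20 | T7 20-27 | T3 27-32 | T2 32-33 | T6 33-39 |
Completion: T1=5  T2=33  T3=32  T4=8  T5=12  T6=39  T7=27  T8=20
Turnaround (C−A): T1=5  T2=22  T3=22  T4=3  T5=5  T6=27  T7=14  T8=13
Waiting times: T1=0, T2=21, T3=17, T4=0, T5=1, T6=21, T7=7, T8=5
Average waiting = (0+21+17+0+1+21+7+5) / 8 = 72/8 = 9.00

9.00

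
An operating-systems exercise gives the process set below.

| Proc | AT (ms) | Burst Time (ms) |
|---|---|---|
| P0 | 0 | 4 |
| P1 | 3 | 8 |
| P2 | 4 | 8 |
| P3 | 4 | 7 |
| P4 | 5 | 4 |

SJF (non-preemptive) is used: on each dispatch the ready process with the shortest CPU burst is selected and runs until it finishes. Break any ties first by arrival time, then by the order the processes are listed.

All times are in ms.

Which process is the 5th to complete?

P2

Gantt: | P0 0-4 | P3 4-11 | P4 11-15 | P1 15-23 | P2 23-31 |
Completion: P0=4  P1=23  P2=31  P3=11  P4=15
Turnaround (C−A): P0=4  P1=20  P2=27  P3=7  P4=10
Finish order: P0 → P3 → P4 → P1 → P2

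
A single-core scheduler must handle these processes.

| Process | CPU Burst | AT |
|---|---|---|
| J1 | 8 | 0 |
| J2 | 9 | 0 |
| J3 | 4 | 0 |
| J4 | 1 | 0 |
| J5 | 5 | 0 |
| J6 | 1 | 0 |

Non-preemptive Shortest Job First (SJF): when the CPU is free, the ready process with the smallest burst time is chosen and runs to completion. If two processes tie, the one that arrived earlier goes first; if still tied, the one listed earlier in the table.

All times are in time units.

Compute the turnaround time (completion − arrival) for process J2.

28

Schedule: | J4 0-1 | J6 1-2 | J3 2-6 | J5 6-11 | J1 11-19 | J2 19-28 |
Completion: J1=19  J2=28  J3=6  J4=1  J5=11  J6=2
Turnaround(J2) = completion − arrival = 28 − 0 = 28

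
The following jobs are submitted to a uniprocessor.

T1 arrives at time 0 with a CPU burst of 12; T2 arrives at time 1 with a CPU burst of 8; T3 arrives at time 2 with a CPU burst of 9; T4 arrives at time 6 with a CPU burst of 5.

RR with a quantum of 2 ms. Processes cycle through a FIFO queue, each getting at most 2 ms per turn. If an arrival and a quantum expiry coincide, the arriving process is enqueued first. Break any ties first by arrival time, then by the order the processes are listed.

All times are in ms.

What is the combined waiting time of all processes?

76

Timeline: | T1 0-2 | T2 2-4 | T3 4-6 | T1 6-8 | T2 8-10 | T4 10-12 | T3 12-14 | T1 14-16 | T2 16-18 | T4 18-20 | T3 20-22 | T1 22-24 | T2 24-26 | T4 26-27 | T3 27-29 | T1 29-31 | T3 31-32 | T1 32-34 |
Completion: T1=34  T2=26  T3=32  T4=27
Waiting = turnaround − burst: T1=22, T2=17, T3=21, T4=16
Total waiting = 22 + 17 + 21 + 16 = 76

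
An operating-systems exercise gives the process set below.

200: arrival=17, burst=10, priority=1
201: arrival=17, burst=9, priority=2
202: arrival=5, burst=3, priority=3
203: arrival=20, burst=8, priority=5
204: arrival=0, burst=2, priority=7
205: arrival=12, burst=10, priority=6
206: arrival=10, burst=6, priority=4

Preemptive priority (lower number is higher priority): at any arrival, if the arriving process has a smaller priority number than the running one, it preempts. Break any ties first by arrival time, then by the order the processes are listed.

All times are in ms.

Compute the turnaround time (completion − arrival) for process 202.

Timeline: | 204 0-2 | idle 2-5 | 202 5-8 | idle 8-10 | 206 10-16 | 205 16-17 | 200 17-27 | 201 27-36 | 203 36-44 | 205 44-53 |
Completion: 200=27  201=36  202=8  203=44  204=2  205=53  206=16
Turnaround(202) = completion − arrival = 8 − 5 = 3

3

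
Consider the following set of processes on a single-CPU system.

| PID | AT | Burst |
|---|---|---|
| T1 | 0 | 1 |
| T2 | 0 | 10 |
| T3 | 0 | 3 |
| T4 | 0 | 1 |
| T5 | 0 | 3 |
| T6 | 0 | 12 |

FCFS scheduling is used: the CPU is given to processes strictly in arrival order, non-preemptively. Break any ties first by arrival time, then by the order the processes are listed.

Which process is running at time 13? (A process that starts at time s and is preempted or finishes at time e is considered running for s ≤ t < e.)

Gantt: | T1 0-1 | T2 1-11 | T3 11-14 | T4 14-15 | T5 15-18 | T6 18-30 |
Completion: T1=1  T2=11  T3=14  T4=15  T5=18  T6=30
Turnaround (C−A): T1=1  T2=11  T3=14  T4=15  T5=18  T6=30

T3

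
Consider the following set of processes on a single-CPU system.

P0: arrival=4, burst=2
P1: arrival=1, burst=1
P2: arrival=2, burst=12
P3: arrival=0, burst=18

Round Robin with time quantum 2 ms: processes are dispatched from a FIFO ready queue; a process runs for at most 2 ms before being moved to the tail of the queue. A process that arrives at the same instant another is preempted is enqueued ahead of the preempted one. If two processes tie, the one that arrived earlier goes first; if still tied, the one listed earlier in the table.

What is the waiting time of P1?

Gantt: | P3 0-2 | P1 2-3 | P2 3-5 | P3 5-7 | P0 7-9 | P2 9-11 | P3 11-13 | P2 13-15 | P3 15-17 | P2 17-19 | P3 19-21 | P2 21-23 | P3 23-25 | P2 25-27 | P3 27-33 |
Completion: P0=9  P1=3  P2=27  P3=33
Waiting(P1) = turnaround − burst = 2 − 1 = 1

1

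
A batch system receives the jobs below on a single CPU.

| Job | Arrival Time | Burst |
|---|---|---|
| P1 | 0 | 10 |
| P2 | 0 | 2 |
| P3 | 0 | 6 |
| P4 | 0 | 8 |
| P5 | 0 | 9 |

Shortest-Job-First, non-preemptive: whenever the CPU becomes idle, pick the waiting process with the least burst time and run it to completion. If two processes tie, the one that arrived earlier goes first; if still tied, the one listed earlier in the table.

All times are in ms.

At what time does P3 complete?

8

Gantt: | P2 0-2 | P3 2-8 | P4 8-16 | P5 16-25 | P1 25-35 |
Completion: P1=35  P2=2  P3=8  P4=16  P5=25
Turnaround (C−A): P1=35  P2=2  P3=8  P4=16  P5=25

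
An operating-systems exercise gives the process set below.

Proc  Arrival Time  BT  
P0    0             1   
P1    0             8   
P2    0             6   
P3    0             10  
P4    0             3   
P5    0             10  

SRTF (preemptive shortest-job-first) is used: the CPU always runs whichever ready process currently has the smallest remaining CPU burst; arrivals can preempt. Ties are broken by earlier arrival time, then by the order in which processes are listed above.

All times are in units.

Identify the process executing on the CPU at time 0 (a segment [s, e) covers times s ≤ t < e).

Timeline: | P0 0-1 | P4 1-4 | P2 4-10 | P1 10-18 | P3 18-28 | P5 28-38 |
Completion: P0=1  P1=18  P2=10  P3=28  P4=4  P5=38
Turnaround (C−A): P0=1  P1=18  P2=10  P3=28  P4=4  P5=38

P0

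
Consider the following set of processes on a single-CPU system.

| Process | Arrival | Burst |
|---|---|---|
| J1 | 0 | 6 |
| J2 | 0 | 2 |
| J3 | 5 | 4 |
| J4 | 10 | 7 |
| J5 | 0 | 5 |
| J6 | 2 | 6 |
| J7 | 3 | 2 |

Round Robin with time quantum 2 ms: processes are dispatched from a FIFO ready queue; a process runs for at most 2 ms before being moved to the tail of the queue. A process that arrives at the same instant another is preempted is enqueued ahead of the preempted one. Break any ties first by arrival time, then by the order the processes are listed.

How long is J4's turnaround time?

22

Gantt: | J1 0-2 | J2 2-4 | J5 4-6 | J6 6-8 | J1 8-10 | J7 10-12 | J3 12-14 | J5 14-16 | J6 16-18 | J4 18-20 | J1 20-22 | J3 22-24 | J5 24-25 | J6 25-27 | J4 27-32 |
Completion: J1=22  J2=4  J3=24  J4=32  J5=25  J6=27  J7=12
Turnaround(J4) = completion − arrival = 32 − 10 = 22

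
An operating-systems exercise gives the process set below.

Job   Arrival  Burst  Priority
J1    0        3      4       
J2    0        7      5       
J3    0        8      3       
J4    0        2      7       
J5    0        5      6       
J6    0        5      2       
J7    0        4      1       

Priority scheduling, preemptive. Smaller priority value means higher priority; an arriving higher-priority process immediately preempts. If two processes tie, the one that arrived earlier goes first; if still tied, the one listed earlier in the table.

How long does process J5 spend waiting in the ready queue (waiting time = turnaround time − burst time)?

27

Schedule: | J7 0-4 | J6 4-9 | J3 9-17 | J1 17-20 | J2 20-27 | J5 27-32 | J4 32-34 |
Completion: J1=20  J2=27  J3=17  J4=34  J5=32  J6=9  J7=4
Waiting(J5) = turnaround − burst = 32 − 5 = 27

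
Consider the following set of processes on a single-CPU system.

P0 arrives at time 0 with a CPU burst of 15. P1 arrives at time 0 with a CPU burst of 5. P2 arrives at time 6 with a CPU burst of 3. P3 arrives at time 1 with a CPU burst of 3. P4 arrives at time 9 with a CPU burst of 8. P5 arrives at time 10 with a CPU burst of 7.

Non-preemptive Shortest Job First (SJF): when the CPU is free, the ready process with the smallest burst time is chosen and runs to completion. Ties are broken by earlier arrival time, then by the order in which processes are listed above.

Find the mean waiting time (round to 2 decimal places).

7.00

Timeline: | P1 0-5 | P3 5-8 | P2 8-11 | P5 11-18 | P4 18-26 | P0 26-41 |
Completion: P0=41  P1=5  P2=11  P3=8  P4=26  P5=18
Turnaround (C−A): P0=41  P1=5  P2=5  P3=7  P4=17  P5=8
Waiting times: P0=26, P1=0, P2=2, P3=4, P4=9, P5=1
Average waiting = (26+0+2+4+9+1) / 6 = 42/6 = 7.00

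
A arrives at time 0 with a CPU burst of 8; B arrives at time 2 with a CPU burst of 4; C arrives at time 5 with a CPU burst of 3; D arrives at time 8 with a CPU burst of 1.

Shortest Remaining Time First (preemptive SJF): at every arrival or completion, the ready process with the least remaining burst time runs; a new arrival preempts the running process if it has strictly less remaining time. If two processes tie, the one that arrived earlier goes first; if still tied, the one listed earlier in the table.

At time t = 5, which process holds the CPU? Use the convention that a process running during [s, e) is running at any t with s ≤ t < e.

Schedule: | A 0-2 | B 2-6 | C 6-9 | D 9-10 | A 10-16 |
Completion: A=16  B=6  C=9  D=10
Turnaround (C−A): A=16  B=4  C=4  D=2

B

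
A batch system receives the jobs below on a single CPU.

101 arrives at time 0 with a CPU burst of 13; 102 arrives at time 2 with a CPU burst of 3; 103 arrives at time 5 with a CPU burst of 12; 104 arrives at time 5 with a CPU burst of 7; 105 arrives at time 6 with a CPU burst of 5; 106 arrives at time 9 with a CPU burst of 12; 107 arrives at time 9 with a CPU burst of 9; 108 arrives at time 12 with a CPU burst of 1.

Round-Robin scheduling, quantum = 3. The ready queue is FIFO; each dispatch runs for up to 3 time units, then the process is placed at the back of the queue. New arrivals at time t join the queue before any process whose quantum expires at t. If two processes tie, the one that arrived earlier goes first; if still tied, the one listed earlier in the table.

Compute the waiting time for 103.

Timeline: | 101 0-3 | 102 3-6 | 101 6-9 | 103 9-12 | 104 12-15 | 105 15-18 | 106 18-21 | 107 21-24 | 101 24-27 | 108 27-28 | 103 28-31 | 104 31-34 | 105 34-36 | 106 36-39 | 107 39-42 | 101 42-45 | 103 45-48 | 104 48-49 | 106 49-52 | 107 52-55 | 101 55-56 | 103 56-59 | 106 59-62 |
Completion: 101=56  102=6  103=59  104=49  105=36  106=62  107=55  108=28
Waiting(103) = turnaround − burst = 54 − 12 = 42

42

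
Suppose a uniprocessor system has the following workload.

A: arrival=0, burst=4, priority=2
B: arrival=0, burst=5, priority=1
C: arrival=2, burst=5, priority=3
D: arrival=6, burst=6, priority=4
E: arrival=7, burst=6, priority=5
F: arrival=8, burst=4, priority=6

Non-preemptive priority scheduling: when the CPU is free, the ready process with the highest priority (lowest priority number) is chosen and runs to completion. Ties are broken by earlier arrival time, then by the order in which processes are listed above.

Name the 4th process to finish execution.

Timeline: | B 0-5 | A 5-9 | C 9-14 | D 14-20 | E 20-26 | F 26-30 |
Completion: A=9  B=5  C=14  D=20  E=26  F=30
Turnaround (C−A): A=9  B=5  C=12  D=14  E=19  F=22
Finish order: B → A → C → D → E → F

D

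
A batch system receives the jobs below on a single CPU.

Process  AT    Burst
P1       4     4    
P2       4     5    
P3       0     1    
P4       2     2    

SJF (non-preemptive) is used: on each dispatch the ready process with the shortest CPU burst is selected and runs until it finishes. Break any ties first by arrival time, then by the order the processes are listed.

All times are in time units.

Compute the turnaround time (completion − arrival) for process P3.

1

Schedule: | P3 0-1 | idle 1-2 | P4 2-4 | P1 4-8 | P2 8-13 |
Completion: P1=8  P2=13  P3=1  P4=4
Turnaround (C−A): P1=4  P2=9  P3=1  P4=2
Turnaround(P3) = completion − arrival = 1 − 0 = 1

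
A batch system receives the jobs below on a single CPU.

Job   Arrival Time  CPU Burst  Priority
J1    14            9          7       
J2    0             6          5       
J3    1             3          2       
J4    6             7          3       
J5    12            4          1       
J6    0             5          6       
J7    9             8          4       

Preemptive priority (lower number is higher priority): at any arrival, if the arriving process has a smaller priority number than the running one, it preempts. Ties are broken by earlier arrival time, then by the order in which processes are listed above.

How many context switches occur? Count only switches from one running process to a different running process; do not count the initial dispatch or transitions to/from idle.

Timeline: | J2 0-1 | J3 1-4 | J2 4-6 | J4 6-12 | J5 12-16 | J4 16-17 | J7 17-25 | J2 25-28 | J6 28-33 | J1 33-42 |
Completion: J1=42  J2=28  J3=4  J4=17  J5=16  J6=33  J7=25

9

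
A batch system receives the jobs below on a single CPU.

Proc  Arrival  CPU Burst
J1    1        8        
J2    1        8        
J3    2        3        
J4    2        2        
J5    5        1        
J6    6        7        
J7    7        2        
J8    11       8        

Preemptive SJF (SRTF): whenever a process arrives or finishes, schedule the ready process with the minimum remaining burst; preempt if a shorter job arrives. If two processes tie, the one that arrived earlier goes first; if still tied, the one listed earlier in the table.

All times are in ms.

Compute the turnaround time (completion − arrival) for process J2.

31

Schedule: | idle 0-1 | J1 1-2 | J4 2-4 | J3 4-5 | J5 5-6 | J3 6-8 | J7 8-10 | J1 10-17 | J6 17-24 | J2 24-32 | J8 32-40 |
Completion: J1=17  J2=32  J3=8  J4=4  J5=6  J6=24  J7=10  J8=40
Turnaround (C−A): J1=16  J2=31  J3=6  J4=2  J5=1  J6=18  J7=3  J8=29
Turnaround(J2) = completion − arrival = 32 − 1 = 31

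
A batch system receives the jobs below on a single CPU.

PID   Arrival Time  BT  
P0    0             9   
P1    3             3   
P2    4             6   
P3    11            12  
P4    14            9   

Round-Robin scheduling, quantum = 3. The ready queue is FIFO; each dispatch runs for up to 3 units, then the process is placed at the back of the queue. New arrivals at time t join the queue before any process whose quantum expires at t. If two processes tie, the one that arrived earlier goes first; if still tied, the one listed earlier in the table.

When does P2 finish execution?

21

Schedule: | P0 0-3 | P1 3-6 | P0 6-9 | P2 9-12 | P0 12-15 | P3 15-18 | P2 18-21 | P4 21-24 | P3 24-27 | P4 27-30 | P3 30-33 | P4 33-36 | P3 36-39 |
Completion: P0=15  P1=6  P2=21  P3=39  P4=36
Turnaround (C−A): P0=15  P1=3  P2=17  P3=28  P4=22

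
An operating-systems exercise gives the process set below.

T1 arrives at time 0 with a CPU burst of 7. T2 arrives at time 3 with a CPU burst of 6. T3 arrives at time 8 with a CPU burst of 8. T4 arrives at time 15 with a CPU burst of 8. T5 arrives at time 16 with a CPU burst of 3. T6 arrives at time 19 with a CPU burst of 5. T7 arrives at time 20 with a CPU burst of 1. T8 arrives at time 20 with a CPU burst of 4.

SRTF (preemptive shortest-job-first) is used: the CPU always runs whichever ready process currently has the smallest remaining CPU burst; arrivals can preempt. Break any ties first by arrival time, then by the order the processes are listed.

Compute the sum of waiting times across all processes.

47

Schedule: | T1 0-7 | T2 7-13 | T3 13-16 | T5 16-19 | T3 19-20 | T7 20-21 | T3 21-25 | T8 25-29 | T6 29-34 | T4 34-42 |
Completion: T1=7  T2=13  T3=25  T4=42  T5=19  T6=34  T7=21  T8=29
Turnaround (C−A): T1=7  T2=10  T3=17  T4=27  T5=3  T6=15  T7=1  T8=9
Waiting = turnaround − burst: T1=0, T2=4, T3=9, T4=19, T5=0, T6=10, T7=0, T8=5
Total waiting = 0 + 4 + 9 + 19 + 0 + 10 + 0 + 5 = 47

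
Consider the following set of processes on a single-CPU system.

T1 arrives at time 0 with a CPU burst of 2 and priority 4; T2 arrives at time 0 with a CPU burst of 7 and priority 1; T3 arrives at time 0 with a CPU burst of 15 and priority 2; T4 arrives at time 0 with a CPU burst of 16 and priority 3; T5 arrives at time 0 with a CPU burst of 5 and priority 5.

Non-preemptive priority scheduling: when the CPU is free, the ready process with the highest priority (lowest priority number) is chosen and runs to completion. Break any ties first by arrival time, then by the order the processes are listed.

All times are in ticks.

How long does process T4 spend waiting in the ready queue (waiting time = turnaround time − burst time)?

Schedule: | T2 0-7 | T3 7-22 | T4 22-38 | T1 38-40 | T5 40-45 |
Completion: T1=40  T2=7  T3=22  T4=38  T5=45
Waiting(T4) = turnaround − burst = 38 − 16 = 22

22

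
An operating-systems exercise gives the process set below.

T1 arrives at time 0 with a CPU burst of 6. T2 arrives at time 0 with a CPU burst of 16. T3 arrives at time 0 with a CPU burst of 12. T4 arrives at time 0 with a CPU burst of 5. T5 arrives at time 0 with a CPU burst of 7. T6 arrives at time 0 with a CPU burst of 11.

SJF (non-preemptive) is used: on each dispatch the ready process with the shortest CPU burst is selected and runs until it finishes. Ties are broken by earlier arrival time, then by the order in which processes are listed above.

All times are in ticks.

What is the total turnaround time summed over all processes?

161

Gantt: | T4 0-5 | T1 5-11 | T5 11-18 | T6 18-29 | T3 29-41 | T2 41-57 |
Completion: T1=11  T2=57  T3=41  T4=5  T5=18  T6=29
Turnaround (C−A): T1=11  T2=57  T3=41  T4=5  T5=18  T6=29
Turnaround = completion − arrival: T1=11, T2=57, T3=41, T4=5, T5=18, T6=29
Total turnaround = 11 + 57 + 41 + 5 + 18 + 29 = 161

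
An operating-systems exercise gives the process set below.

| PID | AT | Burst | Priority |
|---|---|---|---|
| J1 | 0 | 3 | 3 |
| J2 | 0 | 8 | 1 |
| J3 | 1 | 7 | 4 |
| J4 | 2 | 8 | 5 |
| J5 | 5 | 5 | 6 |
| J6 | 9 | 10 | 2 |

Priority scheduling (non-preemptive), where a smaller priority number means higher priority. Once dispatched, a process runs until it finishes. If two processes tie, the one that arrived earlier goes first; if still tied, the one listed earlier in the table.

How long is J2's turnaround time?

8

Gantt: | J2 0-8 | J1 8-11 | J6 11-21 | J3 21-28 | J4 28-36 | J5 36-41 |
Completion: J1=11  J2=8  J3=28  J4=36  J5=41  J6=21
Turnaround (C−A): J1=11  J2=8  J3=27  J4=34  J5=36  J6=12
Turnaround(J2) = completion − arrival = 8 − 0 = 8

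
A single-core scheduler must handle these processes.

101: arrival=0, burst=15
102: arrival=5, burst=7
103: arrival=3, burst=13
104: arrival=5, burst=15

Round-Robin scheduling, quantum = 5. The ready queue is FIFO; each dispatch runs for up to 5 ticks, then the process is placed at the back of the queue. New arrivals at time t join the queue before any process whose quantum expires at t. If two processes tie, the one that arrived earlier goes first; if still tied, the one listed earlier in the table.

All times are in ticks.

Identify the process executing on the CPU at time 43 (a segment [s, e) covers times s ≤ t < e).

103

Schedule: | 101 0-5 | 103 5-10 | 102 10-15 | 104 15-20 | 101 20-25 | 103 25-30 | 102 30-32 | 104 32-37 | 101 37-42 | 103 42-45 | 104 45-50 |
Completion: 101=42  102=32  103=45  104=50
Turnaround (C−A): 101=42  102=27  103=42  104=45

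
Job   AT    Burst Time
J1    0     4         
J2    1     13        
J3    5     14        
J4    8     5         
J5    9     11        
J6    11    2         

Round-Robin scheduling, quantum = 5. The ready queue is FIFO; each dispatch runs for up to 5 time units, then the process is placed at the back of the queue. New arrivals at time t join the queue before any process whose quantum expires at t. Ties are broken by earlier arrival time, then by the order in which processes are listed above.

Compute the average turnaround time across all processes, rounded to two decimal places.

26.83

Gantt: | J1 0-4 | J2 4-9 | J3 9-14 | J4 14-19 | J5 19-24 | J2 24-29 | J6 29-31 | J3 31-36 | J5 36-41 | J2 41-44 | J3 44-48 | J5 48-49 |
Completion: J1=4  J2=44  J3=48  J4=19  J5=49  J6=31
Turnaround (C−A): J1=4  J2=43  J3=43  J4=11  J5=40  J6=20
Turnaround times: J1=4, J2=43, J3=43, J4=11, J5=40, J6=20
Average turnaround = (4+43+43+11+40+20) / 6 = 161/6 = 26.83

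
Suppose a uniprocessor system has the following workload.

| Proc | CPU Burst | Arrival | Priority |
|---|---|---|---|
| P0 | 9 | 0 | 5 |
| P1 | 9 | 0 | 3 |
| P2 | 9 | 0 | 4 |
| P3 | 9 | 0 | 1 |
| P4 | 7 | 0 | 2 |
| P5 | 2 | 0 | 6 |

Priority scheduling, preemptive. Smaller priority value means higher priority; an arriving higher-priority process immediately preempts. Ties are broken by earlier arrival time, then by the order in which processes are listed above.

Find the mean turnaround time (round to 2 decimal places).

Timeline: | P3 0-9 | P4 9-16 | P1 16-25 | P2 25-34 | P0 34-43 | P5 43-45 |
Completion: P0=43  P1=25  P2=34  P3=9  P4=16  P5=45
Turnaround (C−A): P0=43  P1=25  P2=34  P3=9  P4=16  P5=45
Turnaround times: P0=43, P1=25, P2=34, P3=9, P4=16, P5=45
Average turnaround = (43+25+34+9+16+45) / 6 = 172/6 = 28.67

28.67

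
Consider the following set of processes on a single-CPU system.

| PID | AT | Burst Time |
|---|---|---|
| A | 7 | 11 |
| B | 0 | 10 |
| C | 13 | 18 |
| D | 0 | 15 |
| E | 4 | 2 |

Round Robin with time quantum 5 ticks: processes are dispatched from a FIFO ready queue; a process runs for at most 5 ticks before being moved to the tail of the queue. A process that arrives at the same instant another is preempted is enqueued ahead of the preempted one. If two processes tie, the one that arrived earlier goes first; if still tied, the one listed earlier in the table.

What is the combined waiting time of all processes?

Timeline: | B 0-5 | D 5-10 | E 10-12 | B 12-17 | A 17-22 | D 22-27 | C 27-32 | A 32-37 | D 37-42 | C 42-47 | A 47-48 | C 48-56 |
Completion: A=48  B=17  C=56  D=42  E=12
Turnaround (C−A): A=41  B=17  C=43  D=42  E=8
Waiting = turnaround − burst: A=30, B=7, C=25, D=27, E=6
Total waiting = 30 + 7 + 25 + 27 + 6 = 95

95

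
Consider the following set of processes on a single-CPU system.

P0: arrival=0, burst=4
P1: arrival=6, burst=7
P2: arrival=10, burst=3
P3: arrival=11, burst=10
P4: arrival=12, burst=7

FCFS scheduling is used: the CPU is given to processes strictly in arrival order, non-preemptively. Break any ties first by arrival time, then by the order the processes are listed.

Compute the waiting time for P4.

Gantt: | P0 0-4 | idle 4-6 | P1 6-13 | P2 13-16 | P3 16-26 | P4 26-33 |
Completion: P0=4  P1=13  P2=16  P3=26  P4=33
Turnaround (C−A): P0=4  P1=7  P2=6  P3=15  P4=21
Waiting(P4) = turnaround − burst = 21 − 7 = 14

14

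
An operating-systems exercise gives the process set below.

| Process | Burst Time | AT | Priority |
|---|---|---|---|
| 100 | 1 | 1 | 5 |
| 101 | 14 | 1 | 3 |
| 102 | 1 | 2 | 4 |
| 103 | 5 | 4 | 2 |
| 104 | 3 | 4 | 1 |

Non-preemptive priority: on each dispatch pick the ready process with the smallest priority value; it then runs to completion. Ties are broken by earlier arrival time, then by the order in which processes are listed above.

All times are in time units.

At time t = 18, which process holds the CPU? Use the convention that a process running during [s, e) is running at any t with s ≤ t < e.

103

Schedule: | idle 0-1 | 101 1-15 | 104 15-18 | 103 18-23 | 102 23-24 | 100 24-25 |
Completion: 100=25  101=15  102=24  103=23  104=18
Turnaround (C−A): 100=24  101=14  102=22  103=19  104=14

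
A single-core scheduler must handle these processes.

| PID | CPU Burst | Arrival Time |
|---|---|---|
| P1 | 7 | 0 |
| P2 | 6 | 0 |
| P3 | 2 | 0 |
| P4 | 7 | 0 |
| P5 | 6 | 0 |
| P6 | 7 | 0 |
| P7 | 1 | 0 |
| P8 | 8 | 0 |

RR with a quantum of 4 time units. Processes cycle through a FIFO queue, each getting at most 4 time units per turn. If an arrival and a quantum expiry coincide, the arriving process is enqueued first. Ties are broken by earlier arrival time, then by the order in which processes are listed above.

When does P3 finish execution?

Schedule: | P1 0-4 | P2 4-8 | P3 8-10 | P4 10-14 | P5 14-18 | P6 18-22 | P7 22-23 | P8 23-27 | P1 27-30 | P2 30-32 | P4 32-35 | P5 35-37 | P6 37-40 | P8 40-44 |
Completion: P1=30  P2=32  P3=10  P4=35  P5=37  P6=40  P7=23  P8=44
Turnaround (C−A): P1=30  P2=32  P3=10  P4=35  P5=37  P6=40  P7=23  P8=44

10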